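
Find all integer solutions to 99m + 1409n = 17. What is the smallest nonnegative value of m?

gcd(1409, 99):
  1409 = 14·99 + 23
  99 = 4·23 + 7
  23 = 3·7 + 2
  7 = 3·2 + 1
  2 = 2·1
so gcd(1409, 99) = 1.
1 divides 17, so solutions exist.
Back-substitute for Bézout coefficients:
  1 = 7 - 3·2
  ... = 99·(612) + 1409·(-43)
Scale by 17/1 = 17: (m₀, n₀) = (10404, -731).
General solution: m = 10404 + 1409t, n = -731 - 99t for integer t.
m ≥ 0: smallest is 10404 mod 1409 = 541 (at t = -7), with n = -38.

541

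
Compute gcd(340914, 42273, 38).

1

gcd(340914, 42273) = 21  (340914 = 8*42273 + 2730, 42273 = 15*2730 + 1323, 2730 = 2*1323 + 84, 1323 = 15*84 + 63, 84 = 1*63 + 21, 63 = 3*21).
gcd(21, 38) = 1.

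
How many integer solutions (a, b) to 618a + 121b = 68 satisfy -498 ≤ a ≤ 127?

gcd(618, 121):
  618 = 5*121 + 13
  121 = 9*13 + 4
  13 = 3*4 + 1
  4 = 4*1
so gcd(618, 121) = 1.
Back-substitute for Bézout coefficients:
  1 = 13 - 3*4
  ... = 618*(28) + 121*(-143)
Scale by 68: particular solution (1904, -9724); reduce a mod 121: (89, -454).
General solution: a = 89 + 121t, b = -454 - 618t for integer t.
-498 ≤ 89 + 121t ≤ 127 gives t ∈ [-4, 0], which is 5 values.

5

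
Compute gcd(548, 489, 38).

gcd(548, 489):
  548 = 1×489 + 59
  489 = 8×59 + 17
  59 = 3×17 + 8
  17 = 2×8 + 1
  8 = 8×1
so gcd(548, 489) = 1.
gcd(1, 38) = 1.

1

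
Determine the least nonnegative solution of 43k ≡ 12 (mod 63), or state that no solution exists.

12

gcd(63, 43):
  63 = 1*43 + 20
  43 = 2*20 + 3
  20 = 6*3 + 2
  3 = 1*2 + 1
  2 = 2*1
so gcd(63, 43) = 1.
1 divides 12, so solutions exist.
Back-substitute for Bézout coefficients:
  1 = 3 - 1*2
  ... = 43*(22) + 63*(-15)
So 43*(22) ≡ 1 (mod 63); multiply by 12: k ≡ 264 (mod 63).
Smallest nonnegative: k = 264 mod 63 = 12.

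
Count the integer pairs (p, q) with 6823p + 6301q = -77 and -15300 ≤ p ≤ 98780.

gcd(6823, 6301) = 1  (6823 = 1*6301 + 522, 6301 = 12*522 + 37, 522 = 14*37 + 4, 37 = 9*4 + 1, 4 = 4*1).
Back-substituting, 6823*(-1533) + 6301*(1660) = 1.
Scale by -77: particular solution (118041, -127820); reduce p mod 6301: (4623, -5006).
General solution: p = 4623 + 6301t, q = -5006 - 6823t for integer t.
-15300 ≤ 4623 + 6301t ≤ 98780 gives t ∈ [-3, 14], which is 18 values.

18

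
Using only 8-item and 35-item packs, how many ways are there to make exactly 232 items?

Need nonnegative integers with 8j + 35k = 232.
gcd(8, 35) = 1, and 8·(-13) + 35·(3) = 1.
So (j₀, k₀) = (-3016, 696); general j = -3016 + 35t, k = 696 - 8t.
j ≥ 0 ⇒ t ≥ 87; k ≥ 0 ⇒ t ≤ 87. That's 1 value of t.

1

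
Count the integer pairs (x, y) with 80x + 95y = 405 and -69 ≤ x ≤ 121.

10

gcd(95, 80) = 5.
By Bézout, 80*(6) + 95*(-5) = 5.
Particular solution: (11, -5).
General solution: x = 11 + 19t, y = -5 - 16t for integer t.
-69 ≤ 11 + 19t ≤ 121 gives t ∈ [-4, 5], which is 10 values.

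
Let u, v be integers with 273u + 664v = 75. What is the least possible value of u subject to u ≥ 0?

387

gcd(664, 273):
  664 = 2×273 + 118
  273 = 2×118 + 37
  118 = 3×37 + 7
  37 = 5×7 + 2
  7 = 3×2 + 1
  2 = 2×1
so gcd(664, 273) = 1.
1 divides 75, so solutions exist.
Back-substitute for Bézout coefficients:
  1 = 7 - 3×2
  ... = 273×(-287) + 664×(118)
Scale by 75/1 = 75: (u₀, v₀) = (-21525, 8850).
General solution: u = -21525 + 664t, v = 8850 - 273t for integer t.
u ≥ 0: smallest is -21525 mod 664 = 387 (at t = 33), with v = -159.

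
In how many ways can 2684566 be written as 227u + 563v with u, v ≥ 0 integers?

gcd(563, 227) = 1  (563 = 2·227 + 109, 227 = 2·109 + 9, 109 = 12·9 + 1, 9 = 9·1).
Back-substituting, 227·(-62) + 563·(25) = 1.
Scale by 2684566: one solution is (-166443092, 67114150). Reduce u mod 563: (539, 4551).
General: u = 539 + 563t, v = 4551 - 227t.
u ≥ 0 ⇒ t ≥ 0; v ≥ 0 ⇒ t ≤ 20. So t ∈ [0, 20]: 21 solutions.

21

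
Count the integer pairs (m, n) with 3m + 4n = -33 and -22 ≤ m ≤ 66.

22

gcd(4, 3) = 1  (4 = 1*3 + 1, 3 = 3*1).
Back-substituting, 3*(-1) + 4*(1) = 1.
Scale by -33: particular solution (33, -33); reduce m mod 4: (1, -9).
General solution: m = 1 + 4t, n = -9 - 3t for integer t.
-22 ≤ 1 + 4t ≤ 66 gives t ∈ [-5, 16], which is 22 values.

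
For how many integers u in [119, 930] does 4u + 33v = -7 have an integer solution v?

gcd(33, 4):
  33 = 8×4 + 1
  4 = 4×1
so gcd(33, 4) = 1.
Back-substitute for Bézout coefficients:
  1 = 33 - 8×4
  ... = 4×(-8) + 33×(1)
Scale by -7: particular solution (56, -7); reduce u mod 33: (23, -3).
General solution: u = 23 + 33t, v = -3 - 4t for integer t.
119 ≤ 23 + 33t ≤ 930 gives t ∈ [3, 27], which is 25 values.

25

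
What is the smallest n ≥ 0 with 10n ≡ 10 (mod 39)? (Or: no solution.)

gcd(39, 10):
  39 = 3*10 + 9
  10 = 1*9 + 1
  9 = 9*1
so gcd(39, 10) = 1.
1 divides 10, so solutions exist.
Back-substitute for Bézout coefficients:
  1 = 10 - 1*9
  ... = 10*(4) + 39*(-1)
So 10*(4) ≡ 1 (mod 39); multiply by 10: n ≡ 40 (mod 39).
Smallest nonnegative: n = 40 mod 39 = 1.

1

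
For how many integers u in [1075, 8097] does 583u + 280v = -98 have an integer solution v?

25

gcd(583, 280):
  583 = 2*280 + 23
  280 = 12*23 + 4
  23 = 5*4 + 3
  4 = 1*3 + 1
  3 = 3*1
so gcd(583, 280) = 1.
Back-substitute for Bézout coefficients:
  1 = 4 - 1*3
  ... = 583*(-73) + 280*(152)
Scale by -98: particular solution (7154, -14896); reduce u mod 280: (154, -321).
General solution: u = 154 + 280t, v = -321 - 583t for integer t.
1075 ≤ 154 + 280t ≤ 8097 gives t ∈ [4, 28], which is 25 values.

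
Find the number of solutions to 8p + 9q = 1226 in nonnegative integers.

17

gcd(9, 8):
  9 = 1·8 + 1
  8 = 8·1
so gcd(9, 8) = 1.
Back-substitute for Bézout coefficients:
  1 = 9 - 1·8
  ... = 8·(-1) + 9·(1)
Scale by 1226: one solution is (-1226, 1226). Reduce p mod 9: (7, 130).
General: p = 7 + 9t, q = 130 - 8t.
p ≥ 0 ⇒ t ≥ 0; q ≥ 0 ⇒ t ≤ 16. So t ∈ [0, 16]: 17 solutions.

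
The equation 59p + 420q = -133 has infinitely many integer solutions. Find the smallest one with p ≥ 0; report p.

gcd(420, 59):
  420 = 7×59 + 7
  59 = 8×7 + 3
  7 = 2×3 + 1
  3 = 3×1
so gcd(420, 59) = 1.
1 divides -133, so solutions exist.
Back-substitute for Bézout coefficients:
  1 = 7 - 2×3
  ... = 59×(-121) + 420×(17)
Scale by -133/1 = -133: (p₀, q₀) = (16093, -2261).
General solution: p = 16093 + 420t, q = -2261 - 59t for integer t.
p ≥ 0: smallest is 16093 mod 420 = 133 (at t = -38), with q = -19.

133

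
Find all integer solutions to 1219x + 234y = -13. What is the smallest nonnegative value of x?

gcd(1219, 234) = 1  (1219 = 5·234 + 49, 234 = 4·49 + 38, 49 = 1·38 + 11, 38 = 3·11 + 5, 11 = 2·5 + 1, 5 = 5·1).
1 divides -13, so solutions exist.
Back-substituting, 1219·(43) + 234·(-224) = 1.
Scale by -13/1 = -13: (x₀, y₀) = (-559, 2912).
General solution: x = -559 + 234t, y = 2912 - 1219t for integer t.
x ≥ 0: smallest is -559 mod 234 = 143 (at t = 3), with y = -745.

143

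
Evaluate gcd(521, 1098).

gcd(1098, 521) = 1  (1098 = 2·521 + 56, 521 = 9·56 + 17, 56 = 3·17 + 5, 17 = 3·5 + 2, 5 = 2·2 + 1, 2 = 2·1).

1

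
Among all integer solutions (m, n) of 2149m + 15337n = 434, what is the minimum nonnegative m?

gcd(15337, 2149):
  15337 = 7×2149 + 294
  2149 = 7×294 + 91
  294 = 3×91 + 21
  91 = 4×21 + 7
  21 = 3×7
so gcd(15337, 2149) = 7.
7 divides 434, so solutions exist.
Back-substitute for Bézout coefficients:
  7 = 91 - 4×21
  ... = 2149×(678) + 15337×(-95)
Scale by 434/7 = 62: (m₀, n₀) = (42036, -5890).
General solution: m = 42036 + 2191t, n = -5890 - 307t for integer t.
m ≥ 0: smallest is 42036 mod 2191 = 407 (at t = -19), with n = -57.

407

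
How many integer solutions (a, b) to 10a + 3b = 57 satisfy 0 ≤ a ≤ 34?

gcd(10, 3) = 1  (10 = 3×3 + 1, 3 = 3×1).
Back-substituting, 10×(1) + 3×(-3) = 1.
Scale by 57: particular solution (57, -171); reduce a mod 3: (0, 19).
General solution: a = 0 + 3t, b = 19 - 10t for integer t.
0 ≤ 0 + 3t ≤ 34 gives t ∈ [0, 11], which is 12 values.

12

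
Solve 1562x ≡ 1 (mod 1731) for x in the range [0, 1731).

338

gcd(1731, 1562) = 1.
By Bézout, 1562×(338) + 1731×(-305) = 1.
So 1562×338 ≡ 1 (mod 1731), and 338 mod 1731 = 338.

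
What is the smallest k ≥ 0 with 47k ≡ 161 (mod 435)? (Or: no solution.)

gcd(435, 47) = 1  (435 = 9*47 + 12, 47 = 3*12 + 11, 12 = 1*11 + 1, 11 = 11*1).
1 divides 161, so solutions exist.
Back-substituting, 47*(-37) + 435*(4) = 1.
So 47*(-37) ≡ 1 (mod 435); multiply by 161: k ≡ -5957 (mod 435).
Smallest nonnegative: k = -5957 mod 435 = 133.

133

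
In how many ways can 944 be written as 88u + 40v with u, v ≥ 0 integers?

2

gcd(88, 40) = 8  (88 = 2·40 + 8, 40 = 5·8).
Back-substituting, 88·(1) + 40·(-2) = 8.
Scale by 118: one solution is (118, -236). Reduce u mod 5: (3, 17).
General: u = 3 + 5t, v = 17 - 11t.
u ≥ 0 ⇒ t ≥ 0; v ≥ 0 ⇒ t ≤ 1. So t ∈ [0, 1]: 2 solutions.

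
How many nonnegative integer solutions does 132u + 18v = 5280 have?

14

gcd(132, 18) = 6.
By Bézout, 132·(1) + 18·(-7) = 6.
One solution: (1, 286).
General: u = 1 + 3t, v = 286 - 22t.
u ≥ 0 ⇒ t ≥ 0; v ≥ 0 ⇒ t ≤ 13. So t ∈ [0, 13]: 14 solutions.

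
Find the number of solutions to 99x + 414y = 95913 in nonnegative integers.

21

gcd(414, 99) = 9.
By Bézout, 99*(21) + 414*(-5) = 9.
One solution: (7, 230).
General: x = 7 + 46t, y = 230 - 11t.
x ≥ 0 ⇒ t ≥ 0; y ≥ 0 ⇒ t ≤ 20. So t ∈ [0, 20]: 21 solutions.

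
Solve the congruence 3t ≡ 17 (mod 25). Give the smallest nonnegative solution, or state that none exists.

gcd(25, 3) = 1  (25 = 8×3 + 1, 3 = 3×1).
1 divides 17, so solutions exist.
Back-substituting, 3×(-8) + 25×(1) = 1.
So 3×(-8) ≡ 1 (mod 25); multiply by 17: t ≡ -136 (mod 25).
Smallest nonnegative: t = -136 mod 25 = 14.

14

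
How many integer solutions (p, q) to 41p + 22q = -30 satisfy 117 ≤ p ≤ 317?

9

gcd(41, 22) = 1  (41 = 1·22 + 19, 22 = 1·19 + 3, 19 = 6·3 + 1, 3 = 3·1).
Back-substituting, 41·(7) + 22·(-13) = 1.
Scale by -30: particular solution (-210, 390); reduce p mod 22: (10, -20).
General solution: p = 10 + 22t, q = -20 - 41t for integer t.
117 ≤ 10 + 22t ≤ 317 gives t ∈ [5, 13], which is 9 values.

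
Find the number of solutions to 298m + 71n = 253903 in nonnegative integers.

gcd(298, 71) = 1.
By Bézout, 298×(-5) + 71×(21) = 1.
One solution: (36, 3425).
General: m = 36 + 71t, n = 3425 - 298t.
m ≥ 0 ⇒ t ≥ 0; n ≥ 0 ⇒ t ≤ 11. So t ∈ [0, 11]: 12 solutions.

12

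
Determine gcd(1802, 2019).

gcd(2019, 1802) = 1  (2019 = 1·1802 + 217, 1802 = 8·217 + 66, 217 = 3·66 + 19, 66 = 3·19 + 9, 19 = 2·9 + 1, 9 = 9·1).

1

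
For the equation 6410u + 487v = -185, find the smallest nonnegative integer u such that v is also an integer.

gcd(6410, 487) = 1.
1 divides -185, so solutions exist.
By Bézout, 6410×(37) + 487×(-487) = 1.
Scale by -185/1 = -185: (u₀, v₀) = (-6845, 90095).
General solution: u = -6845 + 487t, v = 90095 - 6410t for integer t.
u ≥ 0: smallest is -6845 mod 487 = 460 (at t = 15), with v = -6055.

460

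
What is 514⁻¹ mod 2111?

gcd(2111, 514) = 1  (2111 = 4·514 + 55, 514 = 9·55 + 19, 55 = 2·19 + 17, 19 = 1·17 + 2, 17 = 8·2 + 1, 2 = 2·1).
Back-substituting, 514·(-998) + 2111·(243) = 1.
So 514·-998 ≡ 1 (mod 2111), and -998 mod 2111 = 1113.

1113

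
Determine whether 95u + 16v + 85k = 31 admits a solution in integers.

yes

gcd(95, 16) = 1  (95 = 5·16 + 15, 16 = 1·15 + 1, 15 = 15·1).
gcd(1, 85) = 1.
1 divides 31, so integer solutions exist.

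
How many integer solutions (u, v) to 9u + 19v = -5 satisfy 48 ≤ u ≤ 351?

16

gcd(19, 9) = 1.
By Bézout, 9·(-2) + 19·(1) = 1.
Particular solution: (10, -5).
General solution: u = 10 + 19t, v = -5 - 9t for integer t.
48 ≤ 10 + 19t ≤ 351 gives t ∈ [2, 17], which is 16 values.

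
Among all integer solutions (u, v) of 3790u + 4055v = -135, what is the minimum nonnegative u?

735

gcd(4055, 3790) = 5.
5 divides -135, so solutions exist.
By Bézout, 3790×(153) + 4055×(-143) = 5.
Scale by -135/5 = -27: (u₀, v₀) = (-4131, 3861).
General solution: u = -4131 + 811t, v = 3861 - 758t for integer t.
u ≥ 0: smallest is -4131 mod 811 = 735 (at t = 6), with v = -687.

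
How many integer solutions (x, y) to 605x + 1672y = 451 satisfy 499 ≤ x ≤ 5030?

30

gcd(1672, 605):
  1672 = 2×605 + 462
  605 = 1×462 + 143
  462 = 3×143 + 33
  143 = 4×33 + 11
  33 = 3×11
so gcd(1672, 605) = 11.
Back-substitute for Bézout coefficients:
  11 = 143 - 4×33
  ... = 605×(47) + 1672×(-17)
Scale by 41: particular solution (1927, -697); reduce x mod 152: (103, -37).
General solution: x = 103 + 152t, y = -37 - 55t for integer t.
499 ≤ 103 + 152t ≤ 5030 gives t ∈ [3, 32], which is 30 values.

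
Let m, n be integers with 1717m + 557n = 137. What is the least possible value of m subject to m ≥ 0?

451

gcd(1717, 557):
  1717 = 3·557 + 46
  557 = 12·46 + 5
  46 = 9·5 + 1
  5 = 5·1
so gcd(1717, 557) = 1.
1 divides 137, so solutions exist.
Back-substitute for Bézout coefficients:
  1 = 46 - 9·5
  ... = 1717·(109) + 557·(-336)
Scale by 137/1 = 137: (m₀, n₀) = (14933, -46032).
General solution: m = 14933 + 557t, n = -46032 - 1717t for integer t.
m ≥ 0: smallest is 14933 mod 557 = 451 (at t = -26), with n = -1390.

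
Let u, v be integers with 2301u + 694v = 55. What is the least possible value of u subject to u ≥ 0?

577

gcd(2301, 694):
  2301 = 3*694 + 219
  694 = 3*219 + 37
  219 = 5*37 + 34
  37 = 1*34 + 3
  34 = 11*3 + 1
  3 = 3*1
so gcd(2301, 694) = 1.
1 divides 55, so solutions exist.
Back-substitute for Bézout coefficients:
  1 = 34 - 11*3
  ... = 2301*(225) + 694*(-746)
Scale by 55/1 = 55: (u₀, v₀) = (12375, -41030).
General solution: u = 12375 + 694t, v = -41030 - 2301t for integer t.
u ≥ 0: smallest is 12375 mod 694 = 577 (at t = -17), with v = -1913.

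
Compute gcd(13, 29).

1

gcd(29, 13):
  29 = 2·13 + 3
  13 = 4·3 + 1
  3 = 3·1
so gcd(29, 13) = 1.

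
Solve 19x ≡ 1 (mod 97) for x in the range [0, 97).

46

gcd(97, 19) = 1  (97 = 5·19 + 2, 19 = 9·2 + 1, 2 = 2·1).
Back-substituting, 19·(46) + 97·(-9) = 1.
So 19·46 ≡ 1 (mod 97), and 46 mod 97 = 46.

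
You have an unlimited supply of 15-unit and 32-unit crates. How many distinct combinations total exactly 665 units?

Need nonnegative integers with 15j + 32k = 665.
gcd(15, 32) = 1, and 15·(15) + 32·(-7) = 1.
So (j₀, k₀) = (9975, -4655); general j = 9975 + 32t, k = -4655 - 15t.
j ≥ 0 ⇒ t ≥ -311; k ≥ 0 ⇒ t ≤ -311. That's 1 value of t.

1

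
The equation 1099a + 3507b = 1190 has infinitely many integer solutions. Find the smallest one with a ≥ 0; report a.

317

gcd(3507, 1099) = 7  (3507 = 3·1099 + 210, 1099 = 5·210 + 49, 210 = 4·49 + 14, 49 = 3·14 + 7, 14 = 2·7).
7 divides 1190, so solutions exist.
Back-substituting, 1099·(217) + 3507·(-68) = 7.
Scale by 1190/7 = 170: (a₀, b₀) = (36890, -11560).
General solution: a = 36890 + 501t, b = -11560 - 157t for integer t.
a ≥ 0: smallest is 36890 mod 501 = 317 (at t = -73), with b = -99.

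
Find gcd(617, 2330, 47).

gcd(2330, 617) = 1  (2330 = 3·617 + 479, 617 = 1·479 + 138, 479 = 3·138 + 65, 138 = 2·65 + 8, 65 = 8·8 + 1, 8 = 8·1).
gcd(1, 47) = 1.

1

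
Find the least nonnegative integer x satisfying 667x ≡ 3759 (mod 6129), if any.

gcd(6129, 667) = 1  (6129 = 9×667 + 126, 667 = 5×126 + 37, 126 = 3×37 + 15, 37 = 2×15 + 7, 15 = 2×7 + 1, 7 = 7×1).
1 divides 3759, so solutions exist.
Back-substituting, 667×(-827) + 6129×(90) = 1.
So 667×(-827) ≡ 1 (mod 6129); multiply by 3759: x ≡ -3108693 (mod 6129).
Smallest nonnegative: x = -3108693 mod 6129 = 4839.

4839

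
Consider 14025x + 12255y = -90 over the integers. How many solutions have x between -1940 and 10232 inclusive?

15

gcd(14025, 12255) = 15  (14025 = 1*12255 + 1770, 12255 = 6*1770 + 1635, 1770 = 1*1635 + 135, 1635 = 12*135 + 15, 135 = 9*15).
Back-substituting, 14025*(-90) + 12255*(103) = 15.
Scale by -6: particular solution (540, -618); reduce x mod 817: (540, -618).
General solution: x = 540 + 817t, y = -618 - 935t for integer t.
-1940 ≤ 540 + 817t ≤ 10232 gives t ∈ [-3, 11], which is 15 values.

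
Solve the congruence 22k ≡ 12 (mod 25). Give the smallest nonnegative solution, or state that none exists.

gcd(25, 22) = 1.
1 divides 12, so solutions exist.
By Bézout, 22·(8) + 25·(-7) = 1.
So 22·(8) ≡ 1 (mod 25); multiply by 12: k ≡ 96 (mod 25).
Smallest nonnegative: k = 96 mod 25 = 21.

21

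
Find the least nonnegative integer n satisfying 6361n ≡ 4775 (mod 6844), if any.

gcd(6844, 6361):
  6844 = 1·6361 + 483
  6361 = 13·483 + 82
  483 = 5·82 + 73
  82 = 1·73 + 9
  73 = 8·9 + 1
  9 = 9·1
so gcd(6844, 6361) = 1.
1 divides 4775, so solutions exist.
Back-substitute for Bézout coefficients:
  1 = 73 - 8·9
  ... = 6361·(-751) + 6844·(698)
So 6361·(-751) ≡ 1 (mod 6844); multiply by 4775: n ≡ -3586025 (mod 6844).
Smallest nonnegative: n = -3586025 mod 6844 = 231.

231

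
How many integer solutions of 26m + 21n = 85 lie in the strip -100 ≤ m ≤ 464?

gcd(26, 21):
  26 = 1·21 + 5
  21 = 4·5 + 1
  5 = 5·1
so gcd(26, 21) = 1.
Back-substitute for Bézout coefficients:
  1 = 21 - 4·5
  ... = 26·(-4) + 21·(5)
Scale by 85: particular solution (-340, 425); reduce m mod 21: (17, -17).
General solution: m = 17 + 21t, n = -17 - 26t for integer t.
-100 ≤ 17 + 21t ≤ 464 gives t ∈ [-5, 21], which is 27 values.

27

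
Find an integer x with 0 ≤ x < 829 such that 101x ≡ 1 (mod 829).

gcd(829, 101) = 1  (829 = 8·101 + 21, 101 = 4·21 + 17, 21 = 1·17 + 4, 17 = 4·4 + 1, 4 = 4·1).
Back-substituting, 101·(197) + 829·(-24) = 1.
So 101·197 ≡ 1 (mod 829), and 197 mod 829 = 197.

197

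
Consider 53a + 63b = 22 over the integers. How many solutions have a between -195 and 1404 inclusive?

25

gcd(63, 53):
  63 = 1*53 + 10
  53 = 5*10 + 3
  10 = 3*3 + 1
  3 = 3*1
so gcd(63, 53) = 1.
Back-substitute for Bézout coefficients:
  1 = 10 - 3*3
  ... = 53*(-19) + 63*(16)
Scale by 22: particular solution (-418, 352); reduce a mod 63: (23, -19).
General solution: a = 23 + 63t, b = -19 - 53t for integer t.
-195 ≤ 23 + 63t ≤ 1404 gives t ∈ [-3, 21], which is 25 values.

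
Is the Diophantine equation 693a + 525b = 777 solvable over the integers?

yes

gcd(693, 525) = 21.
21 divides 777, so integer solutions exist.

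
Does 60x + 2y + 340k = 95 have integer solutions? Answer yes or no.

gcd(60, 2) = 2  (60 = 30×2).
gcd(2, 340) = 2.
2 does not divide 95 (remainder 1), so no integer solutions.

no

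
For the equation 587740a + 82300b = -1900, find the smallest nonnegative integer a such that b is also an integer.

2425

gcd(587740, 82300) = 20.
20 divides -1900, so solutions exist.
By Bézout, 587740*(-502) + 82300*(3585) = 20.
Scale by -1900/20 = -95: (a₀, b₀) = (47690, -340575).
General solution: a = 47690 + 4115t, b = -340575 - 29387t for integer t.
a ≥ 0: smallest is 47690 mod 4115 = 2425 (at t = -11), with b = -17318.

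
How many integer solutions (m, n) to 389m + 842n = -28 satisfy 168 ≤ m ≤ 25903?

31

gcd(842, 389) = 1.
By Bézout, 389*(171) + 842*(-79) = 1.
Particular solution: (264, -122).
General solution: m = 264 + 842t, n = -122 - 389t for integer t.
168 ≤ 264 + 842t ≤ 25903 gives t ∈ [0, 30], which is 31 values.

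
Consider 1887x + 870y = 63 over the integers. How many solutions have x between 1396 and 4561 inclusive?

11

gcd(1887, 870):
  1887 = 2*870 + 147
  870 = 5*147 + 135
  147 = 1*135 + 12
  135 = 11*12 + 3
  12 = 4*3
so gcd(1887, 870) = 3.
Back-substitute for Bézout coefficients:
  3 = 135 - 11*12
  ... = 1887*(-71) + 870*(154)
Scale by 21: particular solution (-1491, 3234); reduce x mod 290: (249, -540).
General solution: x = 249 + 290t, y = -540 - 629t for integer t.
1396 ≤ 249 + 290t ≤ 4561 gives t ∈ [4, 14], which is 11 values.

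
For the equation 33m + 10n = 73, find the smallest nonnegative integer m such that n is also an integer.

gcd(33, 10):
  33 = 3*10 + 3
  10 = 3*3 + 1
  3 = 3*1
so gcd(33, 10) = 1.
1 divides 73, so solutions exist.
Back-substitute for Bézout coefficients:
  1 = 10 - 3*3
  ... = 33*(-3) + 10*(10)
Scale by 73/1 = 73: (m₀, n₀) = (-219, 730).
General solution: m = -219 + 10t, n = 730 - 33t for integer t.
m ≥ 0: smallest is -219 mod 10 = 1 (at t = 22), with n = 4.

1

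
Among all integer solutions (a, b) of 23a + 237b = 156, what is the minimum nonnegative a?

gcd(237, 23) = 1  (237 = 10×23 + 7, 23 = 3×7 + 2, 7 = 3×2 + 1, 2 = 2×1).
1 divides 156, so solutions exist.
Back-substituting, 23×(-103) + 237×(10) = 1.
Scale by 156/1 = 156: (a₀, b₀) = (-16068, 1560).
General solution: a = -16068 + 237t, b = 1560 - 23t for integer t.
a ≥ 0: smallest is -16068 mod 237 = 48 (at t = 68), with b = -4.

48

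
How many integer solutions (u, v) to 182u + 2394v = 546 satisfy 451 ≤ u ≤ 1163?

4

gcd(2394, 182):
  2394 = 13·182 + 28
  182 = 6·28 + 14
  28 = 2·14
so gcd(2394, 182) = 14.
Back-substitute for Bézout coefficients:
  14 = 182 - 6·28
  ... = 182·(79) + 2394·(-6)
Scale by 39: particular solution (3081, -234); reduce u mod 171: (3, 0).
General solution: u = 3 + 171t, v = 0 - 13t for integer t.
451 ≤ 3 + 171t ≤ 1163 gives t ∈ [3, 6], which is 4 values.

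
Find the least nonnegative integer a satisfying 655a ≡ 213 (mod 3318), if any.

1287

gcd(3318, 655) = 1  (3318 = 5×655 + 43, 655 = 15×43 + 10, 43 = 4×10 + 3, 10 = 3×3 + 1, 3 = 3×1).
1 divides 213, so solutions exist.
Back-substituting, 655×(1003) + 3318×(-198) = 1.
So 655×(1003) ≡ 1 (mod 3318); multiply by 213: a ≡ 213639 (mod 3318).
Smallest nonnegative: a = 213639 mod 3318 = 1287.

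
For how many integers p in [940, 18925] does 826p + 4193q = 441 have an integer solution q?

30

gcd(4193, 826) = 7  (4193 = 5*826 + 63, 826 = 13*63 + 7, 63 = 9*7).
Back-substituting, 826*(66) + 4193*(-13) = 7.
Scale by 63: particular solution (4158, -819); reduce p mod 599: (564, -111).
General solution: p = 564 + 599t, q = -111 - 118t for integer t.
940 ≤ 564 + 599t ≤ 18925 gives t ∈ [1, 30], which is 30 values.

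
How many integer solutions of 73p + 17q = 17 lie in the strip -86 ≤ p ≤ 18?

7

gcd(73, 17) = 1.
By Bézout, 73*(7) + 17*(-30) = 1.
Particular solution: (0, 1).
General solution: p = 0 + 17t, q = 1 - 73t for integer t.
-86 ≤ 0 + 17t ≤ 18 gives t ∈ [-5, 1], which is 7 values.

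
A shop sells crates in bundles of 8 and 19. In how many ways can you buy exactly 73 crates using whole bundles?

Need nonnegative integers with 8j + 19k = 73.
gcd(8, 19) = 1, and 8·(-7) + 19·(3) = 1.
So (j₀, k₀) = (-511, 219); general j = -511 + 19t, k = 219 - 8t.
j ≥ 0 ⇒ t ≥ 27; k ≥ 0 ⇒ t ≤ 27. That's 1 value of t.

1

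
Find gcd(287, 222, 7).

1

gcd(287, 222) = 1.
gcd(1, 7) = 1.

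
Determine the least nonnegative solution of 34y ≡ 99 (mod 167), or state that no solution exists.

165

gcd(167, 34) = 1.
1 divides 99, so solutions exist.
By Bézout, 34·(-54) + 167·(11) = 1.
So 34·(-54) ≡ 1 (mod 167); multiply by 99: y ≡ -5346 (mod 167).
Smallest nonnegative: y = -5346 mod 167 = 165.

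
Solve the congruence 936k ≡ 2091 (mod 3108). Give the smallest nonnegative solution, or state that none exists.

gcd(3108, 936) = 12.
12 does not divide 2091, so the congruence has no solution.

no solution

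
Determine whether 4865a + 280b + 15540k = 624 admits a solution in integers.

gcd(4865, 280) = 35.
gcd(35, 15540) = 35.
35 does not divide 624 (remainder 29), so no integer solutions.

no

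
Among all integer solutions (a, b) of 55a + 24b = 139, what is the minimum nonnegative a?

13

gcd(55, 24):
  55 = 2×24 + 7
  24 = 3×7 + 3
  7 = 2×3 + 1
  3 = 3×1
so gcd(55, 24) = 1.
1 divides 139, so solutions exist.
Back-substitute for Bézout coefficients:
  1 = 7 - 2×3
  ... = 55×(7) + 24×(-16)
Scale by 139/1 = 139: (a₀, b₀) = (973, -2224).
General solution: a = 973 + 24t, b = -2224 - 55t for integer t.
a ≥ 0: smallest is 973 mod 24 = 13 (at t = -40), with b = -24.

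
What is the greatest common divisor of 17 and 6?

1

gcd(17, 6) = 1  (17 = 2*6 + 5, 6 = 1*5 + 1, 5 = 5*1).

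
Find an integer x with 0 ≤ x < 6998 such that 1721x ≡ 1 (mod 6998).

5095

gcd(6998, 1721):
  6998 = 4·1721 + 114
  1721 = 15·114 + 11
  114 = 10·11 + 4
  11 = 2·4 + 3
  4 = 1·3 + 1
  3 = 3·1
so gcd(6998, 1721) = 1.
Back-substitute for Bézout coefficients:
  1 = 4 - 1·3
  ... = 1721·(-1903) + 6998·(468)
So 1721·-1903 ≡ 1 (mod 6998), and -1903 mod 6998 = 5095.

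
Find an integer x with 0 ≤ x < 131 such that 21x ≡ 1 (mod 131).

gcd(131, 21) = 1  (131 = 6×21 + 5, 21 = 4×5 + 1, 5 = 5×1).
Back-substituting, 21×(25) + 131×(-4) = 1.
So 21×25 ≡ 1 (mod 131), and 25 mod 131 = 25.

25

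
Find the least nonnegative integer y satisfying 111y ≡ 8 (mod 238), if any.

118

gcd(238, 111):
  238 = 2×111 + 16
  111 = 6×16 + 15
  16 = 1×15 + 1
  15 = 15×1
so gcd(238, 111) = 1.
1 divides 8, so solutions exist.
Back-substitute for Bézout coefficients:
  1 = 16 - 1×15
  ... = 111×(-15) + 238×(7)
So 111×(-15) ≡ 1 (mod 238); multiply by 8: y ≡ -120 (mod 238).
Smallest nonnegative: y = -120 mod 238 = 118.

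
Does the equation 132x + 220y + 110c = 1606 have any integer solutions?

gcd(220, 132):
  220 = 1×132 + 88
  132 = 1×88 + 44
  88 = 2×44
so gcd(220, 132) = 44.
gcd(44, 110) = 22.
22 divides 1606, so integer solutions exist.

yes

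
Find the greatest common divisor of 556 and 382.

2

gcd(556, 382) = 2  (556 = 1*382 + 174, 382 = 2*174 + 34, 174 = 5*34 + 4, 34 = 8*4 + 2, 4 = 2*2).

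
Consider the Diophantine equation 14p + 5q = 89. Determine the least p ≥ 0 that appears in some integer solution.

1

gcd(14, 5):
  14 = 2·5 + 4
  5 = 1·4 + 1
  4 = 4·1
so gcd(14, 5) = 1.
1 divides 89, so solutions exist.
Back-substitute for Bézout coefficients:
  1 = 5 - 1·4
  ... = 14·(-1) + 5·(3)
Scale by 89/1 = 89: (p₀, q₀) = (-89, 267).
General solution: p = -89 + 5t, q = 267 - 14t for integer t.
p ≥ 0: smallest is -89 mod 5 = 1 (at t = 18), with q = 15.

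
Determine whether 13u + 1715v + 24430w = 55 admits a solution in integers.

gcd(1715, 13):
  1715 = 131*13 + 12
  13 = 1*12 + 1
  12 = 12*1
so gcd(1715, 13) = 1.
gcd(1, 24430) = 1.
1 divides 55, so integer solutions exist.

yes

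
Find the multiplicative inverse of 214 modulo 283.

41

gcd(283, 214) = 1  (283 = 1*214 + 69, 214 = 3*69 + 7, 69 = 9*7 + 6, 7 = 1*6 + 1, 6 = 6*1).
Back-substituting, 214*(41) + 283*(-31) = 1.
So 214*41 ≡ 1 (mod 283), and 41 mod 283 = 41.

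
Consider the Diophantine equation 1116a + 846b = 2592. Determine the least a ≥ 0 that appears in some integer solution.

19

gcd(1116, 846):
  1116 = 1×846 + 270
  846 = 3×270 + 36
  270 = 7×36 + 18
  36 = 2×18
so gcd(1116, 846) = 18.
18 divides 2592, so solutions exist.
Back-substitute for Bézout coefficients:
  18 = 270 - 7×36
  ... = 1116×(22) + 846×(-29)
Scale by 2592/18 = 144: (a₀, b₀) = (3168, -4176).
General solution: a = 3168 + 47t, b = -4176 - 62t for integer t.
a ≥ 0: smallest is 3168 mod 47 = 19 (at t = -67), with b = -22.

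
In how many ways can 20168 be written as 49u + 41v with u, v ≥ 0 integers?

10

gcd(49, 41):
  49 = 1·41 + 8
  41 = 5·8 + 1
  8 = 8·1
so gcd(49, 41) = 1.
Back-substitute for Bézout coefficients:
  1 = 41 - 5·8
  ... = 49·(-5) + 41·(6)
Scale by 20168: one solution is (-100840, 121008). Reduce u mod 41: (20, 468).
General: u = 20 + 41t, v = 468 - 49t.
u ≥ 0 ⇒ t ≥ 0; v ≥ 0 ⇒ t ≤ 9. So t ∈ [0, 9]: 10 solutions.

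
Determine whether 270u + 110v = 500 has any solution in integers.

gcd(270, 110) = 10  (270 = 2×110 + 50, 110 = 2×50 + 10, 50 = 5×10).
10 divides 500, so integer solutions exist.

yes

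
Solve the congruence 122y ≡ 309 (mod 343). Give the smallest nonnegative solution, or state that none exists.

gcd(343, 122) = 1  (343 = 2·122 + 99, 122 = 1·99 + 23, 99 = 4·23 + 7, 23 = 3·7 + 2, 7 = 3·2 + 1, 2 = 2·1).
1 divides 309, so solutions exist.
Back-substituting, 122·(-149) + 343·(53) = 1.
So 122·(-149) ≡ 1 (mod 343); multiply by 309: y ≡ -46041 (mod 343).
Smallest nonnegative: y = -46041 mod 343 = 264.

264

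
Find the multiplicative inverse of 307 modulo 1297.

gcd(1297, 307) = 1  (1297 = 4·307 + 69, 307 = 4·69 + 31, 69 = 2·31 + 7, 31 = 4·7 + 3, 7 = 2·3 + 1, 3 = 3·1).
Back-substituting, 307·(-376) + 1297·(89) = 1.
So 307·-376 ≡ 1 (mod 1297), and -376 mod 1297 = 921.

921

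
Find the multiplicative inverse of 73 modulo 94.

85

gcd(94, 73):
  94 = 1·73 + 21
  73 = 3·21 + 10
  21 = 2·10 + 1
  10 = 10·1
so gcd(94, 73) = 1.
Back-substitute for Bézout coefficients:
  1 = 21 - 2·10
  ... = 73·(-9) + 94·(7)
So 73·-9 ≡ 1 (mod 94), and -9 mod 94 = 85.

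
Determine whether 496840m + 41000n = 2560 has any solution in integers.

yes

gcd(496840, 41000) = 40  (496840 = 12*41000 + 4840, 41000 = 8*4840 + 2280, 4840 = 2*2280 + 280, 2280 = 8*280 + 40, 280 = 7*40).
40 divides 2560, so integer solutions exist.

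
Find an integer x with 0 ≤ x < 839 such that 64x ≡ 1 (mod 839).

gcd(839, 64):
  839 = 13·64 + 7
  64 = 9·7 + 1
  7 = 7·1
so gcd(839, 64) = 1.
Back-substitute for Bézout coefficients:
  1 = 64 - 9·7
  ... = 64·(118) + 839·(-9)
So 64·118 ≡ 1 (mod 839), and 118 mod 839 = 118.

118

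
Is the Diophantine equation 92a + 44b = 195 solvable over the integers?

no

gcd(92, 44) = 4.
4 does not divide 195 (remainder 3), so no integer solutions.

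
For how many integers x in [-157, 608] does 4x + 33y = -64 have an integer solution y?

gcd(33, 4) = 1.
By Bézout, 4·(-8) + 33·(1) = 1.
Particular solution: (17, -4).
General solution: x = 17 + 33t, y = -4 - 4t for integer t.
-157 ≤ 17 + 33t ≤ 608 gives t ∈ [-5, 17], which is 23 values.

23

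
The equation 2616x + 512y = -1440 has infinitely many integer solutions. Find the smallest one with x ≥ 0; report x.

gcd(2616, 512) = 8.
8 divides -1440, so solutions exist.
By Bézout, 2616·(-9) + 512·(46) = 8.
Scale by -1440/8 = -180: (x₀, y₀) = (1620, -8280).
General solution: x = 1620 + 64t, y = -8280 - 327t for integer t.
x ≥ 0: smallest is 1620 mod 64 = 20 (at t = -25), with y = -105.

20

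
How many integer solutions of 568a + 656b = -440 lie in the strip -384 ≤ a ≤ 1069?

17

gcd(656, 568) = 8.
By Bézout, 568×(-15) + 656×(13) = 8.
Particular solution: (5, -5).
General solution: a = 5 + 82t, b = -5 - 71t for integer t.
-384 ≤ 5 + 82t ≤ 1069 gives t ∈ [-4, 12], which is 17 values.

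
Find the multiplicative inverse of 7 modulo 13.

gcd(13, 7):
  13 = 1×7 + 6
  7 = 1×6 + 1
  6 = 6×1
so gcd(13, 7) = 1.
Back-substitute for Bézout coefficients:
  1 = 7 - 1×6
  ... = 7×(2) + 13×(-1)
So 7×2 ≡ 1 (mod 13), and 2 mod 13 = 2.

2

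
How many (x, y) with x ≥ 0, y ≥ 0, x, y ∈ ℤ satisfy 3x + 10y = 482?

16

gcd(10, 3) = 1  (10 = 3*3 + 1, 3 = 3*1).
Back-substituting, 3*(-3) + 10*(1) = 1.
Scale by 482: one solution is (-1446, 482). Reduce x mod 10: (4, 47).
General: x = 4 + 10t, y = 47 - 3t.
x ≥ 0 ⇒ t ≥ 0; y ≥ 0 ⇒ t ≤ 15. So t ∈ [0, 15]: 16 solutions.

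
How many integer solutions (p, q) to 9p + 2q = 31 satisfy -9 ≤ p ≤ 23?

gcd(9, 2) = 1.
By Bézout, 9*(1) + 2*(-4) = 1.
Particular solution: (1, 11).
General solution: p = 1 + 2t, q = 11 - 9t for integer t.
-9 ≤ 1 + 2t ≤ 23 gives t ∈ [-5, 11], which is 17 values.

17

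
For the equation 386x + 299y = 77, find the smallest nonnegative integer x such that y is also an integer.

49

gcd(386, 299):
  386 = 1*299 + 87
  299 = 3*87 + 38
  87 = 2*38 + 11
  38 = 3*11 + 5
  11 = 2*5 + 1
  5 = 5*1
so gcd(386, 299) = 1.
1 divides 77, so solutions exist.
Back-substitute for Bézout coefficients:
  1 = 11 - 2*5
  ... = 386*(55) + 299*(-71)
Scale by 77/1 = 77: (x₀, y₀) = (4235, -5467).
General solution: x = 4235 + 299t, y = -5467 - 386t for integer t.
x ≥ 0: smallest is 4235 mod 299 = 49 (at t = -14), with y = -63.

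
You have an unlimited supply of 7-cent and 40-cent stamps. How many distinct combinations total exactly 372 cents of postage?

Need nonnegative integers with 7j + 40k = 372.
gcd(7, 40) = 1, and 7·(-17) + 40·(3) = 1.
So (j₀, k₀) = (-6324, 1116); general j = -6324 + 40t, k = 1116 - 7t.
j ≥ 0 ⇒ t ≥ 159; k ≥ 0 ⇒ t ≤ 159. That's 1 value of t.

1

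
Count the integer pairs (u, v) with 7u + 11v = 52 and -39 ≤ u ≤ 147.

gcd(11, 7):
  11 = 1·7 + 4
  7 = 1·4 + 3
  4 = 1·3 + 1
  3 = 3·1
so gcd(11, 7) = 1.
Back-substitute for Bézout coefficients:
  1 = 4 - 1·3
  ... = 7·(-3) + 11·(2)
Scale by 52: particular solution (-156, 104); reduce u mod 11: (9, -1).
General solution: u = 9 + 11t, v = -1 - 7t for integer t.
-39 ≤ 9 + 11t ≤ 147 gives t ∈ [-4, 12], which is 17 values.

17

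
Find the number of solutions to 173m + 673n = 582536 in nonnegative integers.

5

gcd(673, 173):
  673 = 3×173 + 154
  173 = 1×154 + 19
  154 = 8×19 + 2
  19 = 9×2 + 1
  2 = 2×1
so gcd(673, 173) = 1.
Back-substitute for Bézout coefficients:
  1 = 19 - 9×2
  ... = 173×(319) + 673×(-82)
Scale by 582536: one solution is (185828984, -47767952). Reduce m mod 673: (224, 808).
General: m = 224 + 673t, n = 808 - 173t.
m ≥ 0 ⇒ t ≥ 0; n ≥ 0 ⇒ t ≤ 4. So t ∈ [0, 4]: 5 solutions.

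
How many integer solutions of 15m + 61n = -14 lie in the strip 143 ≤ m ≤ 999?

gcd(61, 15) = 1.
By Bézout, 15·(-4) + 61·(1) = 1.
Particular solution: (56, -14).
General solution: m = 56 + 61t, n = -14 - 15t for integer t.
143 ≤ 56 + 61t ≤ 999 gives t ∈ [2, 15], which is 14 values.

14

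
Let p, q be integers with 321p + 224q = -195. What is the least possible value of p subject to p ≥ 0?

gcd(321, 224) = 1.
1 divides -195, so solutions exist.
By Bézout, 321×(97) + 224×(-139) = 1.
Scale by -195/1 = -195: (p₀, q₀) = (-18915, 27105).
General solution: p = -18915 + 224t, q = 27105 - 321t for integer t.
p ≥ 0: smallest is -18915 mod 224 = 125 (at t = 85), with q = -180.

125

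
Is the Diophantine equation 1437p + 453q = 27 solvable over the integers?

gcd(1437, 453):
  1437 = 3×453 + 78
  453 = 5×78 + 63
  78 = 1×63 + 15
  63 = 4×15 + 3
  15 = 5×3
so gcd(1437, 453) = 3.
3 divides 27, so integer solutions exist.

yes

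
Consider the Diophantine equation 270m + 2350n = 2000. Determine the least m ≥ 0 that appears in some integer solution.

gcd(2350, 270) = 10  (2350 = 8*270 + 190, 270 = 1*190 + 80, 190 = 2*80 + 30, 80 = 2*30 + 20, 30 = 1*20 + 10, 20 = 2*10).
10 divides 2000, so solutions exist.
Back-substituting, 270*(-87) + 2350*(10) = 10.
Scale by 2000/10 = 200: (m₀, n₀) = (-17400, 2000).
General solution: m = -17400 + 235t, n = 2000 - 27t for integer t.
m ≥ 0: smallest is -17400 mod 235 = 225 (at t = 75), with n = -25.

225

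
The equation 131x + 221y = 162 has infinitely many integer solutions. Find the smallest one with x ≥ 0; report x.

175

gcd(221, 131):
  221 = 1×131 + 90
  131 = 1×90 + 41
  90 = 2×41 + 8
  41 = 5×8 + 1
  8 = 8×1
so gcd(221, 131) = 1.
1 divides 162, so solutions exist.
Back-substitute for Bézout coefficients:
  1 = 41 - 5×8
  ... = 131×(27) + 221×(-16)
Scale by 162/1 = 162: (x₀, y₀) = (4374, -2592).
General solution: x = 4374 + 221t, y = -2592 - 131t for integer t.
x ≥ 0: smallest is 4374 mod 221 = 175 (at t = -19), with y = -103.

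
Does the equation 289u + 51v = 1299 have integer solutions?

gcd(289, 51) = 17  (289 = 5·51 + 34, 51 = 1·34 + 17, 34 = 2·17).
17 does not divide 1299 (remainder 7), so no integer solutions.

no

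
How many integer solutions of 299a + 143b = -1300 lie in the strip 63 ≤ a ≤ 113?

gcd(299, 143):
  299 = 2×143 + 13
  143 = 11×13
so gcd(299, 143) = 13.
Back-substitute for Bézout coefficients:
  13 = 299 - 2×143
  ... = 299×(1) + 143×(-2)
Scale by -100: particular solution (-100, 200); reduce a mod 11: (10, -30).
General solution: a = 10 + 11t, b = -30 - 23t for integer t.
63 ≤ 10 + 11t ≤ 113 gives t ∈ [5, 9], which is 5 values.

5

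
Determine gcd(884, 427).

gcd(884, 427):
  884 = 2×427 + 30
  427 = 14×30 + 7
  30 = 4×7 + 2
  7 = 3×2 + 1
  2 = 2×1
so gcd(884, 427) = 1.

1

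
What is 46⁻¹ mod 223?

160

gcd(223, 46) = 1.
By Bézout, 46·(-63) + 223·(13) = 1.
So 46·-63 ≡ 1 (mod 223), and -63 mod 223 = 160.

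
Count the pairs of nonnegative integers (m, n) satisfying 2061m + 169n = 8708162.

gcd(2061, 169) = 1  (2061 = 12*169 + 33, 169 = 5*33 + 4, 33 = 8*4 + 1, 4 = 4*1).
Back-substituting, 2061*(41) + 169*(-500) = 1.
Scale by 8708162: one solution is (357034642, -4354081000). Reduce m mod 169: (3, 51491).
General: m = 3 + 169t, n = 51491 - 2061t.
m ≥ 0 ⇒ t ≥ 0; n ≥ 0 ⇒ t ≤ 24. So t ∈ [0, 24]: 25 solutions.

25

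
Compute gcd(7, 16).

1

gcd(16, 7) = 1  (16 = 2·7 + 2, 7 = 3·2 + 1, 2 = 2·1).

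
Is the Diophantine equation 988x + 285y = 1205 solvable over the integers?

gcd(988, 285) = 19  (988 = 3×285 + 133, 285 = 2×133 + 19, 133 = 7×19).
19 does not divide 1205 (remainder 8), so no integer solutions.

no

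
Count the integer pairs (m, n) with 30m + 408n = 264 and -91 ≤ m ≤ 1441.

22

gcd(408, 30) = 6  (408 = 13×30 + 18, 30 = 1×18 + 12, 18 = 1×12 + 6, 12 = 2×6).
Back-substituting, 30×(-27) + 408×(2) = 6.
Scale by 44: particular solution (-1188, 88); reduce m mod 68: (36, -2).
General solution: m = 36 + 68t, n = -2 - 5t for integer t.
-91 ≤ 36 + 68t ≤ 1441 gives t ∈ [-1, 20], which is 22 values.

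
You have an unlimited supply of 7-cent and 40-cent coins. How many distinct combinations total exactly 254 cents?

1

Need nonnegative integers with 7j + 40k = 254.
gcd(7, 40) = 1, and 7·(-17) + 40·(3) = 1.
So (j₀, k₀) = (-4318, 762); general j = -4318 + 40t, k = 762 - 7t.
j ≥ 0 ⇒ t ≥ 108; k ≥ 0 ⇒ t ≤ 108. That's 1 value of t.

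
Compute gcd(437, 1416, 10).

1

gcd(1416, 437) = 1  (1416 = 3·437 + 105, 437 = 4·105 + 17, 105 = 6·17 + 3, 17 = 5·3 + 2, 3 = 1·2 + 1, 2 = 2·1).
gcd(1, 10) = 1.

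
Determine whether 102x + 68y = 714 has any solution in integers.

yes

gcd(102, 68) = 34.
34 divides 714, so integer solutions exist.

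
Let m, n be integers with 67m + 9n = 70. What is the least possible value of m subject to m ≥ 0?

gcd(67, 9) = 1.
1 divides 70, so solutions exist.
By Bézout, 67·(-2) + 9·(15) = 1.
Scale by 70/1 = 70: (m₀, n₀) = (-140, 1050).
General solution: m = -140 + 9t, n = 1050 - 67t for integer t.
m ≥ 0: smallest is -140 mod 9 = 4 (at t = 16), with n = -22.

4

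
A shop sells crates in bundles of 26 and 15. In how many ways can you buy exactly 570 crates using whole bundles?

2

Need nonnegative integers with 26j + 15k = 570.
gcd(26, 15) = 1, and 26·(-4) + 15·(7) = 1.
So (j₀, k₀) = (-2280, 3990); general j = -2280 + 15t, k = 3990 - 26t.
j ≥ 0 ⇒ t ≥ 152; k ≥ 0 ⇒ t ≤ 153. That's 2 values of t.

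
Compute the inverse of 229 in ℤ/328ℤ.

gcd(328, 229):
  328 = 1*229 + 99
  229 = 2*99 + 31
  99 = 3*31 + 6
  31 = 5*6 + 1
  6 = 6*1
so gcd(328, 229) = 1.
Back-substitute for Bézout coefficients:
  1 = 31 - 5*6
  ... = 229*(53) + 328*(-37)
So 229*53 ≡ 1 (mod 328), and 53 mod 328 = 53.

53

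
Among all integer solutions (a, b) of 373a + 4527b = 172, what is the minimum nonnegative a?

gcd(4527, 373):
  4527 = 12·373 + 51
  373 = 7·51 + 16
  51 = 3·16 + 3
  16 = 5·3 + 1
  3 = 3·1
so gcd(4527, 373) = 1.
1 divides 172, so solutions exist.
Back-substitute for Bézout coefficients:
  1 = 16 - 5·3
  ... = 373·(1420) + 4527·(-117)
Scale by 172/1 = 172: (a₀, b₀) = (244240, -20124).
General solution: a = 244240 + 4527t, b = -20124 - 373t for integer t.
a ≥ 0: smallest is 244240 mod 4527 = 4309 (at t = -53), with b = -355.

4309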